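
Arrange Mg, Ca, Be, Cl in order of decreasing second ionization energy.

IE_2 is the cost of taking one more electron from the +1 cation: Mg⁺ still has 1 valence electron; Ca⁺ still has 1 valence electron; Be⁺ still has 1 valence electron; Cl⁺ still has 6 valence electrons.
All are still removing valence electrons, so compare the +1 ions as you would atoms: IE_2 generally rises across a period (higher Z_eff) and falls down a group (larger shell), subject to the usual subshell exceptions.
Valence configurations: Mg⁺ [Ne]3s¹, Ca⁺ [Ar]4s¹, Be⁺ [He]2s¹, Cl⁺ [Ne]3s²3p⁴.
Tabulated IE_2 (kJ/mol): Mg 1451, Ca 1145, Be 1757, Cl 2298.
Hence IE_2: Ca < Mg < Be < Cl.

Cl > Be > Mg > Ca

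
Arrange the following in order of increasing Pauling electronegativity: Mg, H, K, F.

H is in period 1, group 1; F is in period 2, group 17; Mg is in period 3, group 2; K is in period 4, group 1.
EN rises left→right (higher Z_eff, smaller atoms) and falls top→bottom (larger, more shielded atoms).
These span different periods and groups, so the two trends combine.
Mg > K: both effects reinforce here, so Mg is clearly the higher of the two.
H > Mg: period and group pull opposite ways; the down-group shift dominates (2.20 vs 1.31).
F > H: the two effects oppose for this pair; the across-period effect wins (3.98 vs 2.20).
Approximate values (Pauling): H 2.20, F 3.98, Mg 1.31, K 0.82.
So from lowest to highest: K < Mg < H < F.

K < Mg < H < F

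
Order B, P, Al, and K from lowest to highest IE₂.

Al < P < B < K

After 1 electron has been removed, what remains? B⁺ still has 2 valence electrons; P⁺ still has 4 valence electrons; Al⁺ still has 2 valence electrons; K⁺ is the bare [Ar] core.
Breaking into a closed-shell core is much more expensive than removing a leftover valence electron — K has the largest IE_2 here.
Valence configurations: B⁺ [He]2s², P⁺ [Ne]3s²3p², Al⁺ [Ne]3s².
The numbers (kJ/mol): B 2427, P 1907, Al 1817, K 3052.
Putting it together, IE_2: Al < P < B < K.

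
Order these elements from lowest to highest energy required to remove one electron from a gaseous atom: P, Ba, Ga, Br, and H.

Ba < Ga < P < Br < H

IE₁ increases left→right with effective nuclear charge and decreases top→bottom as the valence shell moves farther out.
Here both period and group differ, so the two effects have to be weighed against each other.
Ga > Ba: relative to Ba, both the across-period and down-group shifts push Ga's first ionization energy up.
P > Ga: both effects reinforce here, so P is clearly the higher of the two.
Br > P: the two effects oppose for this pair; the across-period effect wins (1140 vs 1012 kJ/mol).
H > Br: the two effects oppose for this pair; the down-group effect wins (1312 vs 1140 kJ/mol).
Approximate values (kJ/mol): H 1312, P 1012, Ga 579, Br 1140, Ba 503.
So from lowest to highest: Ba < Ga < P < Br < H.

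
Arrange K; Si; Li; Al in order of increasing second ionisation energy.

Si < Al < K < Li

Consider each +1 ion: K⁺ is the bare [Ar] core; Si⁺ still has 3 valence electrons; Li⁺ is the bare [He] core; Al⁺ still has 2 valence electrons.
Core electrons are held far more tightly than valence electrons, so K and Li top the IE_2 order.
Valence configurations: Si⁺ [Ne]3s²3p¹, Al⁺ [Ne]3s².
Si⁺ loses a lone 3p electron whereas Al⁺ must break into a filled 3s² pair, so IE_2(Al) > IE_2(Si) even though Si has the higher nuclear charge.
The numbers (kJ/mol): K 3052, Si 1577, Li 7298, Al 1817.
Overall IE_2 order: Si < Al < K < Li.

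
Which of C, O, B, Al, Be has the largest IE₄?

After 3 electrons have been removed, what remains? C³⁺ still has 1 valence electron; O³⁺ still has 3 valence electrons; B³⁺ is the bare [He] core; Al³⁺ is the bare [Ne] core; Be³⁺ is already 1 electron into the core.
Core electrons are held far more tightly than valence electrons, so Al, Be and B top the IE_4 order.
Valence configurations: C³⁺ [He]2s¹, O³⁺ [He]2s²2p¹.
Approximate IE_4 values (kJ/mol): C 6223, O 7469, B 25026, Al 11577, Be 21007.
Putting it together, IE_4: C < O < Al < Be < B.

B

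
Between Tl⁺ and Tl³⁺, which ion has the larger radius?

Tl⁺

Both ions have Z = 81 protons, but Tl³⁺ has lost more electrons, so its remaining electrons feel a larger effective nuclear charge per electron and are pulled in more tightly.
Higher positive charge → smaller ion, so Tl⁺ > Tl³⁺.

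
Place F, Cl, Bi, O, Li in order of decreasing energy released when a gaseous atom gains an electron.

Li is in period 2, group 1; O is in period 2, group 16; F is in period 2, group 17; Cl is in period 3, group 17; Bi is in period 6, group 15.
Adding an electron releases more energy for atoms nearer the top right (short of the noble gases).
Neither a single period nor a single group — weigh both effects.
Bi > Li: the two effects oppose for this pair; the across-period effect wins (91 vs 60 kJ/mol).
O > Bi: relative to Bi, both the across-period and down-group shifts push O's electron affinity up.
F > O: both are in period 2; the period trend gives F the larger value.
Cl > F: this pair runs against the simple trend — see the exception note.
Note the exception: Cl has a higher electron affinity than F, contrary to the simple trend — F's small 2p subshell makes the incoming electron feel strong e⁻–e⁻ repulsion, so Cl actually releases more energy on gaining an electron.
Approximate values (kJ/mol): Li 60, O 141, F 328, Cl 349, Bi 91.
So from highest to lowest: Cl > F > O > Bi > Li.

Cl, F, O, Bi, Li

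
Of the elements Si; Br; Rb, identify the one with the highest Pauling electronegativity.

Br

Electronegativity increases across a period and decreases down a group, tracking effective nuclear charge and atomic size.
Neither a single period nor a single group — weigh both effects.
Si > Rb: relative to Rb, both the across-period and down-group shifts push Si's electronegativity up.
Br > Si: the two effects oppose for this pair; the across-period effect wins (2.96 vs 1.90).
Approximate values (Pauling): Si 1.90, Br 2.96, Rb 0.82.
The highest Pauling electronegativity among these belongs to Br.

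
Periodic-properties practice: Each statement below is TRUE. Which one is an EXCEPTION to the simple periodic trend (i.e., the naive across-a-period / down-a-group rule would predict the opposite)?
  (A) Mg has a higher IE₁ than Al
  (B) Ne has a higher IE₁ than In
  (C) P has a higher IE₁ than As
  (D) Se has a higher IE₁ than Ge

The general trend: IE₁ increases across a period and decreases down a group.
(A) Mg (period 3, group 2) vs Al (period 3, group 13): the stated order contradicts the simple trend.
(B) Ne (period 2, group 18) vs In (period 5, group 13): the stated order agrees with the simple trend.
(C) P (period 3, group 15) vs As (period 4, group 15): the stated order agrees with the simple trend.
(D) Se (period 4, group 16) vs Ge (period 4, group 14): the stated order agrees with the simple trend.
The exception is (A): Al's single 3p electron is easier to remove than one from Mg's filled 3s².

(A)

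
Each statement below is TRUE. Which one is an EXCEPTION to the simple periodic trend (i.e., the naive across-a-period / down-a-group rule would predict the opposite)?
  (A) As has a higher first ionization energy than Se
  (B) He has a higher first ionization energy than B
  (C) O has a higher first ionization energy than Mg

The general trend: first ionization energy increases across a period and decreases down a group.
(A) As (period 4, group 15) vs Se (period 4, group 16): the stated order contradicts the simple trend.
(B) He (period 1, group 18) vs B (period 2, group 13): the stated order agrees with the simple trend.
(C) O (period 2, group 16) vs Mg (period 3, group 2): the stated order agrees with the simple trend.
The exception is (A): Se (4p⁴) ionizes more easily than half-filled As (4p³).

(A)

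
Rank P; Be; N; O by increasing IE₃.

The third ionization energy removes an electron from the +2 ion. For each element: P²⁺ still has 3 valence electrons; Be²⁺ is the bare [He] core; N²⁺ still has 3 valence electrons; O²⁺ still has 4 valence electrons.
Pulling an electron out of a noble-gas core costs far more than removing a remaining valence electron, so Be sits at the high end of IE_3.
Valence configurations: P²⁺ [Ne]3s²3p¹, N²⁺ [He]2s²2p¹, O²⁺ [He]2s²2p².
Tabulated IE_3 (kJ/mol): P 2914, Be 14849, N 4578, O 5300.
Hence IE_3: P < N < O < Be.

P < N < O < Be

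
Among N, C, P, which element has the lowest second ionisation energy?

The second ionization energy removes an electron from the +1 ion. For each element: N⁺ still has 4 valence electrons; C⁺ still has 3 valence electrons; P⁺ still has 4 valence electrons.
All are still removing valence electrons, so compare the +1 ions as you would atoms: IE_2 generally rises across a period (higher Z_eff) and falls down a group (larger shell), subject to the usual subshell exceptions.
Valence configurations: N⁺ [He]2s²2p², C⁺ [He]2s²2p¹, P⁺ [Ne]3s²3p².
The numbers (kJ/mol): N 2856, C 2353, P 1907.
So the second ionization energies run P < C < N.

P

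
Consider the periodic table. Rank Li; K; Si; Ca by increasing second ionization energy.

Ca < Si < K < Li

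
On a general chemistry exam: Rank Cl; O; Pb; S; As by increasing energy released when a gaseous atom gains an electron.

Pb, As, O, S, Cl

O is in period 2, group 16; S is in period 3, group 16; Cl is in period 3, group 17; As is in period 4, group 15; Pb is in period 6, group 14.
Electron affinity generally becomes more exothermic across a period toward the halogens and less exothermic down a group.
These span different periods and groups, so the two trends combine.
As > Pb: both effects reinforce here, so As is clearly the higher of the two.
O > As: relative to As, both the across-period and down-group shifts push O's electron affinity up.
S > O: this pair runs against the simple trend — see the exception note.
Cl > S: both are in period 3; the period trend gives Cl the larger value.
Note the exception: S has a higher electron affinity than O, contrary to the simple trend — the compact 2p subshell of O repels the added electron more than S's larger 3p does.
Tabulated electron affinity (kJ/mol): O 141, S 200, Cl 349, As 78, Pb 35.
So from lowest to highest: Pb < As < O < S < Cl.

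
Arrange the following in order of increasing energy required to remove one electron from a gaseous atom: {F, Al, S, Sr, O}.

O is in period 2, group 16; F is in period 2, group 17; Al is in period 3, group 13; S is in period 3, group 16; Sr is in period 5, group 2.
First ionization energy rises across a period (greater Z_eff holds electrons more tightly) and falls down a group (valence electrons are farther from the nucleus).
These span different periods and groups, so the two trends combine.
Al > Sr: both effects reinforce here, so Al is clearly the higher of the two.
S > Al: both are in period 3; the period trend gives S the larger value.
O > S: O sits above S in group 16, so the down-group effect alone puts O higher.
F > O: F lies to the right of O in period 2, so the across-period effect alone puts F higher.
Approximate values (kJ/mol): O 1314, F 1681, Al 578, S 1000, Sr 550.
So from lowest to highest: Sr < Al < S < O < F.

Sr < Al < S < O < F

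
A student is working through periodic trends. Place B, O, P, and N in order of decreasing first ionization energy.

N > O > P > B

Removing the outermost electron gets harder across a period and easier down a group.
These span different periods and groups, so the two trends combine.
P > B: period and group pull opposite ways; the across-period shift dominates (1012 vs 801 kJ/mol).
O > P: both effects reinforce here, so O is clearly the higher of the two.
N > O: this pair runs against the simple trend — see the exception note.
Note the exception: N has a higher first ionization energy than O, contrary to the simple trend — pairing an electron in O's 2p⁴ costs repulsion energy, so O ionizes more easily than half-filled N (2p³).
Tabulated first ionization energy (kJ/mol): B 801, N 1402, O 1314, P 1012.
So from highest to lowest: N > O > P > B.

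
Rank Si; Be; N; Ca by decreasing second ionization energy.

N > Be > Si > Ca

The second ionization energy removes an electron from the +1 ion. For each element: Si⁺ still has 3 valence electrons; Be⁺ still has 1 valence electron; N⁺ still has 4 valence electrons; Ca⁺ still has 1 valence electron.
All are still removing valence electrons, so compare the +1 ions as you would atoms: IE_2 generally rises across a period (higher Z_eff) and falls down a group (larger shell), subject to the usual subshell exceptions.
Valence configurations: Si⁺ [Ne]3s²3p¹, Be⁺ [He]2s¹, N⁺ [He]2s²2p², Ca⁺ [Ar]4s¹.
Approximate IE_2 values (kJ/mol): Si 1577, Be 1757, N 2856, Ca 1145.
Hence IE_2: Ca < Si < Be < N.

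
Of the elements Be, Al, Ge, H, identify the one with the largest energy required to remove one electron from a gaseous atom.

H is in period 1, group 1; Be is in period 2, group 2; Al is in period 3, group 13; Ge is in period 4, group 14.
First ionization energy rises across a period (greater Z_eff holds electrons more tightly) and falls down a group (valence electrons are farther from the nucleus).
A diagonal step moves right (one effect) and down (the opposite effect) at once.
Ge > Al: the two effects oppose for this pair; the across-period effect wins (762 vs 578 kJ/mol).
Be > Ge: period and group pull opposite ways; the down-group shift dominates (900 vs 762 kJ/mol).
H > Be: period and group pull opposite ways; the down-group shift dominates (1312 vs 900 kJ/mol).
Approximate values (kJ/mol): H 1312, Be 900, Al 578, Ge 762.
The largest energy required to remove one electron from a gaseous atom among these belongs to H.

H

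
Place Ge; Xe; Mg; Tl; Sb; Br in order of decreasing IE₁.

First ionization energy rises across a period (greater Z_eff holds electrons more tightly) and falls down a group (valence electrons are farther from the nucleus).
Neither a single period nor a single group — weigh both effects.
Mg > Tl: the two effects oppose for this pair; the down-group effect wins (738 vs 589 kJ/mol).
Ge > Mg: the two effects oppose for this pair; the across-period effect wins (762 vs 738 kJ/mol).
Sb > Ge: the two effects oppose for this pair; the across-period effect wins (831 vs 762 kJ/mol).
Br > Sb: relative to Sb, both the across-period and down-group shifts push Br's first ionization energy up.
Xe > Br: period and group pull opposite ways; the across-period shift dominates (1170 vs 1140 kJ/mol).
For reference (kJ/mol): Mg 738, Ge 762, Br 1140, Sb 831, Xe 1170, Tl 589.
So from highest to lowest: Xe > Br > Sb > Ge > Mg > Tl.

Xe > Br > Sb > Ge > Mg > Tl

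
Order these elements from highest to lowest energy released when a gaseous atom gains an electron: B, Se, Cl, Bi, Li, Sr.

Atoms with high Z_eff and room in the valence shell (especially the halogens) have the most exothermic electron affinities.
Neither a single period nor a single group — weigh both effects.
B > Sr: relative to Sr, both the across-period and down-group shifts push B's electron affinity up.
Li > B: this pair runs against the simple trend — see the exception note.
Bi > Li: period and group pull opposite ways; the across-period shift dominates (91 vs 60 kJ/mol).
Se > Bi: relative to Bi, both the across-period and down-group shifts push Se's electron affinity up.
Cl > Se: relative to Se, both the across-period and down-group shifts push Cl's electron affinity up.
Note the exception: Li has a higher electron affinity than B, contrary to the simple trend — B's ns²np¹ configuration gives only a small electron affinity — the sparsely filled np subshell binds an added electron weakly.
Tabulated electron affinity (kJ/mol): Li 60, B 27, Cl 349, Se 195, Sr 5, Bi 91.
So from highest to lowest: Cl > Se > Bi > Li > B > Sr.

Cl > Se > Bi > Li > B > Sr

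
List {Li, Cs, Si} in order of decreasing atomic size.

Li is in period 2, group 1; Si is in period 3, group 14; Cs is in period 6, group 1.
Radius decreases left→right (rising Z_eff, same n) and increases top→bottom (higher n).
Here both period and group differ, so the two effects have to be weighed against each other.
Li > Si: period and group pull opposite ways; the across-period shift dominates (133 vs 116 pm).
Cs > Li: they share group 1; the group trend gives Cs the larger value.
Tabulated atomic radius (pm): Li 133, Si 116, Cs 232.
So from largest to smallest: Cs > Li > Si.

Cs > Li > Si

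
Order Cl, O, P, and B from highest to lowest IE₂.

O, B, Cl, P

After 1 electron has been removed, what remains? Cl⁺ still has 6 valence electrons; O⁺ still has 5 valence electrons; P⁺ still has 4 valence electrons; B⁺ still has 2 valence electrons.
All are still removing valence electrons, so compare the +1 ions as you would atoms: IE_2 generally rises across a period (higher Z_eff) and falls down a group (larger shell), subject to the usual subshell exceptions.
Valence configurations: Cl⁺ [Ne]3s²3p⁴, O⁺ [He]2s²2p³, P⁺ [Ne]3s²3p², B⁺ [He]2s².
The numbers (kJ/mol): Cl 2298, O 3388, P 1907, B 2427.
Putting it together, IE_2: P < Cl < B < O.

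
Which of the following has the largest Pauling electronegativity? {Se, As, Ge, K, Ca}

K is in period 4, group 1; Ca is in period 4, group 2; Ge is in period 4, group 14; As is in period 4, group 15; Se is in period 4, group 16.
Electronegativity increases across a period and decreases down a group, tracking effective nuclear charge and atomic size.
All lie in period 4, so electronegativity increases left to right.
The largest Pauling electronegativity among these belongs to Se.

Se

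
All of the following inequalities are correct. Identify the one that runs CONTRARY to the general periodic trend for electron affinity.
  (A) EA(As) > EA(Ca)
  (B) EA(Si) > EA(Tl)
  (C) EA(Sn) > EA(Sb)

(C)

The general trend: electron affinity increases across a period and decreases down a group.
(A) As (period 4, group 15) vs Ca (period 4, group 2): the stated order agrees with the simple trend.
(B) Si (period 3, group 14) vs Tl (period 6, group 13): the stated order agrees with the simple trend.
(C) Sn (period 5, group 14) vs Sb (period 5, group 15): the stated order contradicts the simple trend.
The exception is (C): adding an electron to Sb's half-filled 5p³ is unfavourable, so Sn has the more exothermic EA.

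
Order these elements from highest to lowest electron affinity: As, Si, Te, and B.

Te, Si, As, B

B is in period 2, group 13; Si is in period 3, group 14; As is in period 4, group 15; Te is in period 5, group 16.
Adding an electron releases more energy for atoms nearer the top right (short of the noble gases).
These sit on a diagonal, where the across-period and down-group effects partly cancel.
As > B: the two effects oppose for this pair; the across-period effect wins (78 vs 27 kJ/mol).
Si > As: period and group pull opposite ways; the down-group shift dominates (134 vs 78 kJ/mol).
Te > Si: the two effects oppose for this pair; the across-period effect wins (190 vs 134 kJ/mol).
For reference (kJ/mol): B 27, Si 134, As 78, Te 190.
So from highest to lowest: Te > Si > As > B.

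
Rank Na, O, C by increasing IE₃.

C < O < Na

Consider each +2 ion: Na²⁺ is already 1 electron into the core; O²⁺ still has 4 valence electrons; C²⁺ still has 2 valence electrons.
Breaking into a closed-shell core is much more expensive than removing a leftover valence electron — Na has the largest IE_3 here.
Valence configurations: O²⁺ [He]2s²2p², C²⁺ [He]2s².
Tabulated IE_3 (kJ/mol): Na 6910, O 5300, C 4620.
Hence IE_3: C < O < Na.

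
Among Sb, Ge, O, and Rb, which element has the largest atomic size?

Rb

Atomic radius shrinks across a period as nuclear charge pulls the same shell inward, and grows down a group as new shells are added.
Here both period and group differ, so the two effects have to be weighed against each other.
Ge > O: both effects reinforce here, so Ge is clearly the larger of the two.
Sb > Ge: period and group pull opposite ways; the down-group shift dominates (140 vs 121 pm).
Rb > Sb: both are in period 5; the period trend gives Rb the larger value.
For reference (pm): O 63, Ge 121, Rb 210, Sb 140.
The largest atomic size among these belongs to Rb.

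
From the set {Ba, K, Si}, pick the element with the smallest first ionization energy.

IE₁ increases left→right with effective nuclear charge and decreases top→bottom as the valence shell moves farther out.
Here both period and group differ, so the two effects have to be weighed against each other.
Ba > K: the two effects oppose for this pair; the across-period effect wins (503 vs 419 kJ/mol).
Si > Ba: relative to Ba, both the across-period and down-group shifts push Si's first ionization energy up.
Approximate values (kJ/mol): Si 786, K 419, Ba 503.
The smallest first ionization energy among these belongs to K.

K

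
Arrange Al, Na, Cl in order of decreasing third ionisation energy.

IE_3 is the cost of taking one more electron from the +2 cation: Al²⁺ still has 1 valence electron; Na²⁺ is already 1 electron into the core; Cl²⁺ still has 5 valence electrons.
Pulling an electron out of a noble-gas core costs far more than removing a remaining valence electron, so Na sits at the high end of IE_3.
Valence configurations: Al²⁺ [Ne]3s¹, Cl²⁺ [Ne]3s²3p³.
Approximate IE_3 values (kJ/mol): Al 2745, Na 6910, Cl 3822.
Hence IE_3: Al < Cl < Na.

Na, Cl, Al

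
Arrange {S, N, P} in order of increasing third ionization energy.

IE_3 is the cost of taking one more electron from the +2 cation: S²⁺ still has 4 valence electrons; N²⁺ still has 3 valence electrons; P²⁺ still has 3 valence electrons.
All are still removing valence electrons, so compare the +2 ions as you would atoms: IE_3 generally rises across a period (higher Z_eff) and falls down a group (larger shell), subject to the usual subshell exceptions.
Valence configurations: S²⁺ [Ne]3s²3p², N²⁺ [He]2s²2p¹, P²⁺ [Ne]3s²3p¹.
Approximate IE_3 values (kJ/mol): S 3357, N 4578, P 2914.
So the third ionization energies run P < S < N.

P, S, N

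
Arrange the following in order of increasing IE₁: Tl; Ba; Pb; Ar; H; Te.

H is in period 1, group 1; Ar is in period 3, group 18; Te is in period 5, group 16; Ba is in period 6, group 2; Tl is in period 6, group 13; Pb is in period 6, group 14.
Across a period the outer electron is held more tightly (higher IE₁); down a group it sits in a higher shell, more shielded, and comes off more easily.
Here both period and group differ, so the two effects have to be weighed against each other.
Tl > Ba: Tl lies to the right of Ba in period 6, so the across-period effect alone puts Tl higher.
Pb > Tl: both are in period 6; the period trend gives Pb the larger value.
Te > Pb: both effects reinforce here, so Te is clearly the higher of the two.
H > Te: the two effects oppose for this pair; the down-group effect wins (1312 vs 869 kJ/mol).
Ar > H: period and group pull opposite ways; the across-period shift dominates (1521 vs 1312 kJ/mol).
Tabulated first ionization energy (kJ/mol): H 1312, Ar 1521, Te 869, Ba 503, Tl 589, Pb 716.
So from lowest to highest: Ba < Tl < Pb < Te < H < Ar.

Ba < Tl < Pb < Te < H < Ar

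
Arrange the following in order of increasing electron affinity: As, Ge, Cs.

Cs < As < Ge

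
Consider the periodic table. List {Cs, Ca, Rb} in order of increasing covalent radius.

Ca < Rb < Cs

Radius decreases left→right (rising Z_eff, same n) and increases top→bottom (higher n).
These span different periods and groups, so the two trends combine.
Rb > Ca: relative to Ca, both the across-period and down-group shifts push Rb's atomic radius up.
Cs > Rb: they share group 1; the group trend gives Cs the larger value.
Approximate values (pm): Ca 171, Rb 210, Cs 232.
So from smallest to largest: Ca < Rb < Cs.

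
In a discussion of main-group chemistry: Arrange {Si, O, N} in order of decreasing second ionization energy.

O, N, Si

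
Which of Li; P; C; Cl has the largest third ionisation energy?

Li

After 2 electrons have been removed, what remains? Li²⁺ is already 1 electron into the core; P²⁺ still has 3 valence electrons; C²⁺ still has 2 valence electrons; Cl²⁺ still has 5 valence electrons.
Core electrons are held far more tightly than valence electrons, so Li tops the IE_3 order.
Valence configurations: P²⁺ [Ne]3s²3p¹, C²⁺ [He]2s², Cl²⁺ [Ne]3s²3p³.
Approximate IE_3 values (kJ/mol): Li 11815, P 2914, C 4620, Cl 3822.
Putting it together, IE_3: P < Cl < C < Li.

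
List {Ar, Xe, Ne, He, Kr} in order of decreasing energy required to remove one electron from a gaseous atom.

He > Ne > Ar > Kr > Xe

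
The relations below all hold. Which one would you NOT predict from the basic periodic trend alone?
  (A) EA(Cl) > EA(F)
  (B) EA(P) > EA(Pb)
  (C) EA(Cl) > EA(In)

The general trend: electron affinity increases across a period and decreases down a group.
(A) Cl (period 3, group 17) vs F (period 2, group 17): the stated order contradicts the simple trend.
(B) P (period 3, group 15) vs Pb (period 6, group 14): the stated order agrees with the simple trend.
(C) Cl (period 3, group 17) vs In (period 5, group 13): the stated order agrees with the simple trend.
The exception is (A): F's small 2p subshell makes the incoming electron feel strong e⁻–e⁻ repulsion, so Cl actually releases more energy on gaining an electron.

(A)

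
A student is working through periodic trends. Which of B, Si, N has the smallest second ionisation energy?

The second ionization energy removes an electron from the +1 ion. For each element: B⁺ still has 2 valence electrons; Si⁺ still has 3 valence electrons; N⁺ still has 4 valence electrons.
All are still removing valence electrons, so compare the +1 ions as you would atoms: IE_2 generally rises across a period (higher Z_eff) and falls down a group (larger shell), subject to the usual subshell exceptions.
Valence configurations: B⁺ [He]2s², Si⁺ [Ne]3s²3p¹, N⁺ [He]2s²2p².
The numbers (kJ/mol): B 2427, Si 1577, N 2856.
So the second ionization energies run Si < B < N.

Si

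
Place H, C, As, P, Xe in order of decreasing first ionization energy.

H > Xe > C > P > As

IE₁ increases left→right with effective nuclear charge and decreases top→bottom as the valence shell moves farther out.
Here both period and group differ, so the two effects have to be weighed against each other.
P > As: P sits above As in group 15, so the down-group effect alone puts P higher.
C > P: the two effects oppose for this pair; the down-group effect wins (1086 vs 1012 kJ/mol).
Xe > C: period and group pull opposite ways; the across-period shift dominates (1170 vs 1086 kJ/mol).
H > Xe: the two effects oppose for this pair; the down-group effect wins (1312 vs 1170 kJ/mol).
Tabulated first ionization energy (kJ/mol): H 1312, C 1086, P 1012, As 947, Xe 1170.
So from highest to lowest: H > Xe > C > P > As.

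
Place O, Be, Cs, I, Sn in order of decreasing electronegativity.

O > I > Sn > Be > Cs

Electronegativity increases across a period and decreases down a group, tracking effective nuclear charge and atomic size.
Neither a single period nor a single group — weigh both effects.
Be > Cs: both effects reinforce here, so Be is clearly the higher of the two.
Sn > Be: period and group pull opposite ways; the across-period shift dominates (1.96 vs 1.57).
I > Sn: I lies to the right of Sn in period 5, so the across-period effect alone puts I higher.
O > I: the two effects oppose for this pair; the down-group effect wins (3.44 vs 2.66).
For reference (Pauling): Be 1.57, O 3.44, Sn 1.96, I 2.66, Cs 0.79.
So from highest to lowest: O > I > Sn > Be > Cs.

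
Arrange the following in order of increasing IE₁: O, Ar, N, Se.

Se < O < N < Ar

N is in period 2, group 15; O is in period 2, group 16; Ar is in period 3, group 18; Se is in period 4, group 16.
Removing the outermost electron gets harder across a period and easier down a group.
These span different periods and groups, so the two trends combine.
O > Se: they share group 16; the group trend gives O the larger value.
N > O: this pair runs against the simple trend — see the exception note.
Ar > N: period and group pull opposite ways; the across-period shift dominates (1521 vs 1402 kJ/mol).
Note the exception: N has a higher first ionization energy than O, contrary to the simple trend — pairing an electron in O's 2p⁴ costs repulsion energy, so O ionizes more easily than half-filled N (2p³).
For reference (kJ/mol): N 1402, O 1314, Ar 1521, Se 941.
So from lowest to highest: Se < O < N < Ar.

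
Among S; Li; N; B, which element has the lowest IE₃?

S

The third ionization energy removes an electron from the +2 ion. For each element: S²⁺ still has 4 valence electrons; Li²⁺ is already 1 electron into the core; N²⁺ still has 3 valence electrons; B²⁺ still has 1 valence electron.
Breaking into a closed-shell core is much more expensive than removing a leftover valence electron — Li has the largest IE_3 here.
Valence configurations: S²⁺ [Ne]3s²3p², N²⁺ [He]2s²2p¹, B²⁺ [He]2s¹.
The numbers (kJ/mol): S 3357, Li 11815, N 4578, B 3660.
So the third ionization energies run S < B < N < Li.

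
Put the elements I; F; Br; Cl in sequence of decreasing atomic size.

I > Br > Cl > F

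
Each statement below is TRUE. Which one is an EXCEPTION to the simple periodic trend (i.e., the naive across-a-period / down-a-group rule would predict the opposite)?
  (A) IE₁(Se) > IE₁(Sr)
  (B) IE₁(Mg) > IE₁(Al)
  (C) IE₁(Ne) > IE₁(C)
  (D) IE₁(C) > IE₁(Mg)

(B)

The general trend: IE₁ increases across a period and decreases down a group.
(A) Se (period 4, group 16) vs Sr (period 5, group 2): the stated order agrees with the simple trend.
(B) Mg (period 3, group 2) vs Al (period 3, group 13): the stated order contradicts the simple trend.
(C) Ne (period 2, group 18) vs C (period 2, group 14): the stated order agrees with the simple trend.
(D) C (period 2, group 14) vs Mg (period 3, group 2): the stated order agrees with the simple trend.
The exception is (B): Al's single 3p electron is easier to remove than one from Mg's filled 3s².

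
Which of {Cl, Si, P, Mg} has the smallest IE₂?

The second ionization energy removes an electron from the +1 ion. For each element: Cl⁺ still has 6 valence electrons; Si⁺ still has 3 valence electrons; P⁺ still has 4 valence electrons; Mg⁺ still has 1 valence electron.
All are still removing valence electrons, so compare the +1 ions as you would atoms: IE_2 generally rises across a period (higher Z_eff) and falls down a group (larger shell), subject to the usual subshell exceptions.
Valence configurations: Cl⁺ [Ne]3s²3p⁴, Si⁺ [Ne]3s²3p¹, P⁺ [Ne]3s²3p², Mg⁺ [Ne]3s¹.
Approximate IE_2 values (kJ/mol): Cl 2298, Si 1577, P 1907, Mg 1451.
So the second ionization energies run Mg < Si < P < Cl.

Mg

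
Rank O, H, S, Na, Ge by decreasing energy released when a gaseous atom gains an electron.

S > O > Ge > H > Na

Electron affinity generally becomes more exothermic across a period toward the halogens and less exothermic down a group.
These span different periods and groups, so the two trends combine.
H > Na: they share group 1; the group trend gives H the larger value.
Ge > H: the two effects oppose for this pair; the across-period effect wins (119 vs 73 kJ/mol).
O > Ge: both effects reinforce here, so O is clearly the higher of the two.
S > O: this pair runs against the simple trend — see the exception note.
Note the exception: S has a higher electron affinity than O, contrary to the simple trend — the compact 2p subshell of O repels the added electron more than S's larger 3p does.
Approximate values (kJ/mol): H 73, O 141, Na 53, S 200, Ge 119.
So from highest to lowest: S > O > Ge > H > Na.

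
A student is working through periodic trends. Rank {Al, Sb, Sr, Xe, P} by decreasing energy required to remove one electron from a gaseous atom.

Al is in period 3, group 13; P is in period 3, group 15; Sr is in period 5, group 2; Sb is in period 5, group 15; Xe is in period 5, group 18.
First ionization energy rises across a period (greater Z_eff holds electrons more tightly) and falls down a group (valence electrons are farther from the nucleus).
Here both period and group differ, so the two effects have to be weighed against each other.
Al > Sr: relative to Sr, both the across-period and down-group shifts push Al's first ionization energy up.
Sb > Al: period and group pull opposite ways; the across-period shift dominates (831 vs 578 kJ/mol).
P > Sb: they share group 15; the group trend gives P the larger value.
Xe > P: the two effects oppose for this pair; the across-period effect wins (1170 vs 1012 kJ/mol).
For reference (kJ/mol): Al 578, P 1012, Sr 550, Sb 831, Xe 1170.
So from highest to lowest: Xe > P > Sb > Al > Sr.

Xe > P > Sb > Al > Sr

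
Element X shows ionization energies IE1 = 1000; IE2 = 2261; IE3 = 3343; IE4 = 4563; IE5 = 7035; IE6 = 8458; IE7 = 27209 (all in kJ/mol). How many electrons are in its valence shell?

Look for the largest jump between consecutive ionization energies: IE7/IE6 ≈ 3.2, far larger than any earlier ratio.
That jump marks the point where a core electron is being removed. So the atom has 6 valence electrons.

6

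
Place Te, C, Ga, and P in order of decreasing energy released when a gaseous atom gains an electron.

C is in period 2, group 14; P is in period 3, group 15; Ga is in period 4, group 13; Te is in period 5, group 16.
Adding an electron releases more energy for atoms nearer the top right (short of the noble gases).
Neither a single period nor a single group — weigh both effects.
P > Ga: relative to Ga, both the across-period and down-group shifts push P's electron affinity up.
C > P: the two effects oppose for this pair; the down-group effect wins (122 vs 72 kJ/mol).
Te > C: period and group pull opposite ways; the across-period shift dominates (190 vs 122 kJ/mol).
Tabulated electron affinity (kJ/mol): C 122, P 72, Ga 29, Te 190.
So from highest to lowest: Te > C > P > Ga.

Te > C > P > Ga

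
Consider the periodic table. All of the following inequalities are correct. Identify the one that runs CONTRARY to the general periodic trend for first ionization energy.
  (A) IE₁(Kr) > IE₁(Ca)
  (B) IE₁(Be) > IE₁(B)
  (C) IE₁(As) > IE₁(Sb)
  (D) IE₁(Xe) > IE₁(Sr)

The general trend: first ionization energy increases across a period and decreases down a group.
(A) Kr (period 4, group 18) vs Ca (period 4, group 2): the stated order agrees with the simple trend.
(B) Be (period 2, group 2) vs B (period 2, group 13): the stated order contradicts the simple trend.
(C) As (period 4, group 15) vs Sb (period 5, group 15): the stated order agrees with the simple trend.
(D) Xe (period 5, group 18) vs Sr (period 5, group 2): the stated order agrees with the simple trend.
The exception is (B): removing B's lone 2p electron is easier than breaking Be's filled 2s².

(B)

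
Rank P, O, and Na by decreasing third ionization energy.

Na, O, P

Consider each +2 ion: P²⁺ still has 3 valence electrons; O²⁺ still has 4 valence electrons; Na²⁺ is already 1 electron into the core.
Pulling an electron out of a noble-gas core costs far more than removing a remaining valence electron, so Na sits at the high end of IE_3.
Valence configurations: P²⁺ [Ne]3s²3p¹, O²⁺ [He]2s²2p².
Approximate IE_3 values (kJ/mol): P 2914, O 5300, Na 6910.
Putting it together, IE_3: P < O < Na.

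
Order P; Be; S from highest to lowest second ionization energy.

S, P, Be

IE_2 is the cost of taking one more electron from the +1 cation: P⁺ still has 4 valence electrons; Be⁺ still has 1 valence electron; S⁺ still has 5 valence electrons.
All are still removing valence electrons, so compare the +1 ions as you would atoms: IE_2 generally rises across a period (higher Z_eff) and falls down a group (larger shell), subject to the usual subshell exceptions.
Valence configurations: P⁺ [Ne]3s²3p², Be⁺ [He]2s¹, S⁺ [Ne]3s²3p³.
Tabulated IE_2 (kJ/mol): P 1907, Be 1757, S 2252.
Overall IE_2 order: Be < P < S.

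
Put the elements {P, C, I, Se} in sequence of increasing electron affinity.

P, C, Se, I

C is in period 2, group 14; P is in period 3, group 15; Se is in period 4, group 16; I is in period 5, group 17.
Atoms with high Z_eff and room in the valence shell (especially the halogens) have the most exothermic electron affinities.
A diagonal step moves right (one effect) and down (the opposite effect) at once.
C > P: period and group pull opposite ways; the down-group shift dominates (122 vs 72 kJ/mol).
Se > C: the two effects oppose for this pair; the across-period effect wins (195 vs 122 kJ/mol).
I > Se: period and group pull opposite ways; the across-period shift dominates (295 vs 195 kJ/mol).
Approximate values (kJ/mol): C 122, P 72, Se 195, I 295.
So from lowest to highest: P < C < Se < I.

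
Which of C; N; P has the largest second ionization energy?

N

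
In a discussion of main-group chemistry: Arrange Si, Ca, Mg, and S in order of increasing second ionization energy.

IE_2 is the cost of taking one more electron from the +1 cation: Si⁺ still has 3 valence electrons; Ca⁺ still has 1 valence electron; Mg⁺ still has 1 valence electron; S⁺ still has 5 valence electrons.
All are still removing valence electrons, so compare the +1 ions as you would atoms: IE_2 generally rises across a period (higher Z_eff) and falls down a group (larger shell), subject to the usual subshell exceptions.
Valence configurations: Si⁺ [Ne]3s²3p¹, Ca⁺ [Ar]4s¹, Mg⁺ [Ne]3s¹, S⁺ [Ne]3s²3p³.
Tabulated IE_2 (kJ/mol): Si 1577, Ca 1145, Mg 1451, S 2252.
Overall IE_2 order: Ca < Mg < Si < S.

Ca < Mg < Si < S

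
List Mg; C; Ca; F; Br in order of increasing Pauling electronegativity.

C is in period 2, group 14; F is in period 2, group 17; Mg is in period 3, group 2; Ca is in period 4, group 2; Br is in period 4, group 17.
Smaller atoms with higher effective nuclear charge are more electronegative.
Here both period and group differ, so the two effects have to be weighed against each other.
Mg > Ca: they share group 2; the group trend gives Mg the larger value.
C > Mg: both effects reinforce here, so C is clearly the higher of the two.
Br > C: period and group pull opposite ways; the across-period shift dominates (2.96 vs 2.55).
F > Br: F sits above Br in group 17, so the down-group effect alone puts F higher.
For reference (Pauling): C 2.55, F 3.98, Mg 1.31, Ca 1.00, Br 2.96.
So from lowest to highest: Ca < Mg < C < Br < F.

Ca, Mg, C, Br, F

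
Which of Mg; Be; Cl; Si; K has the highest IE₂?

The second ionization energy removes an electron from the +1 ion. For each element: Mg⁺ still has 1 valence electron; Be⁺ still has 1 valence electron; Cl⁺ still has 6 valence electrons; Si⁺ still has 3 valence electrons; K⁺ is the bare [Ar] core.
Core electrons are held far more tightly than valence electrons, so K tops the IE_2 order.
Valence configurations: Mg⁺ [Ne]3s¹, Be⁺ [He]2s¹, Cl⁺ [Ne]3s²3p⁴, Si⁺ [Ne]3s²3p¹.
Approximate IE_2 values (kJ/mol): Mg 1451, Be 1757, Cl 2298, Si 1577, K 3052.
Overall IE_2 order: Mg < Si < Be < Cl < K.

K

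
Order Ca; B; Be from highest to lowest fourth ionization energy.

B > Be > Ca

After 3 electrons have been removed, what remains? Ca³⁺ is already 1 electron into the core; B³⁺ is the bare [He] core; Be³⁺ is already 1 electron into the core.
All of these are removing an electron from a noble-gas core or deeper; the smaller core (lower principal quantum number) is held far more tightly, and within a period the higher nuclear charge binds the same core more tightly.
Approximate IE_4 values (kJ/mol): Ca 6491, B 25026, Be 21007.
Overall IE_4 order: Ca < Be < B.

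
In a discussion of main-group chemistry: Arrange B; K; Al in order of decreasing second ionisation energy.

K, B, Al

IE_2 is the cost of taking one more electron from the +1 cation: B⁺ still has 2 valence electrons; K⁺ is the bare [Ar] core; Al⁺ still has 2 valence electrons.
Core electrons are held far more tightly than valence electrons, so K tops the IE_2 order.
Valence configurations: B⁺ [He]2s², Al⁺ [Ne]3s².
Approximate IE_2 values (kJ/mol): B 2427, K 3052, Al 1817.
Putting it together, IE_2: Al < B < K.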